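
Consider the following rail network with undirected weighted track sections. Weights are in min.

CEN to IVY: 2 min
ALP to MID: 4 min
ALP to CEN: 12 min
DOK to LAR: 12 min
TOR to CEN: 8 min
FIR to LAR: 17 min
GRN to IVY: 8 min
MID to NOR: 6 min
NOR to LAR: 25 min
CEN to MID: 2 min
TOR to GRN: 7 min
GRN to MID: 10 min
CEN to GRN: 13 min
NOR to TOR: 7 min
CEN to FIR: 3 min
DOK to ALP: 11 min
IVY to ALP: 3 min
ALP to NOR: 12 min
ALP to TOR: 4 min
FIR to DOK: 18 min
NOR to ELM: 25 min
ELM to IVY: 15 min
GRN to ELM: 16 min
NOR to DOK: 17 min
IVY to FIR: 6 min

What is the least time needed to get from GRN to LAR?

Running Dijkstra from GRN:
GRN: 0
TOR: 7  (via GRN)
IVY: 8  (via GRN)
CEN: 10  (via IVY)
MID: 10  (via GRN)
ALP: 11  (via TOR)
FIR: 13  (via CEN)
NOR: 14  (via TOR)
ELM: 16  (via GRN)
DOK: 22  (via ALP)
LAR: 30  (via FIR)
Shortest route: GRN–IVY–CEN–FIR–LAR = 30 min.

30 min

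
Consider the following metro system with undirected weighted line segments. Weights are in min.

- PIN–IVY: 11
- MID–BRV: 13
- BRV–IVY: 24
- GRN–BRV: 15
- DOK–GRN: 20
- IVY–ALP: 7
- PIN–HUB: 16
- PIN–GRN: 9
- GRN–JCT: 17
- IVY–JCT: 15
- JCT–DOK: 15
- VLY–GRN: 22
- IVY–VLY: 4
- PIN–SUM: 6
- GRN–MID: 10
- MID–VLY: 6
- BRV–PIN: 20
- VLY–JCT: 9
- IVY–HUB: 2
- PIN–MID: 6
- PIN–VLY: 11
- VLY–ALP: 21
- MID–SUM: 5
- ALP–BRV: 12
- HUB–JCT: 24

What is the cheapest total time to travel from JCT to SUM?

Enumerating some paths:
JCT - VLY - MID - SUM: 9+6+5 = 20
JCT - VLY - PIN - SUM: 9+11+6 = 26
JCT - VLY - MID - PIN - SUM: 9+6+6+6 = 27
The minimum is 20 min via JCT - VLY - MID - SUM.

20 min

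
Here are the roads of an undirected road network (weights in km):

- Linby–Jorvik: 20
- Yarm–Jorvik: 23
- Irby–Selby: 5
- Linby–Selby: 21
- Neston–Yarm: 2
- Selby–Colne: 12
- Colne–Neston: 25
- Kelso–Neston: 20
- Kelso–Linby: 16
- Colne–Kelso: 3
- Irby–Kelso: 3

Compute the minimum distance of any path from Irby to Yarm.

25 km

Settle nodes by increasing distance from Irby:
Irby: 0
Kelso: 3  (via Irby)
Selby: 5  (via Irby)
Colne: 6  (via Kelso)
Linby: 19  (via Kelso)
Neston: 23  (via Kelso)
Yarm: 25  (via Neston)
Shortest route: Irby–Kelso–Neston–Yarm = 25 km.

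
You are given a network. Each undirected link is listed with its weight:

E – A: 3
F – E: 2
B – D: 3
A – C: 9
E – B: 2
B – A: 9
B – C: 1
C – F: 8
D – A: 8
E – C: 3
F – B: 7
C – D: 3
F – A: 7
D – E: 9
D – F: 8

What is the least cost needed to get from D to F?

Settle nodes by increasing distance from D:
D: 0
B: 3  (via D)
C: 3  (via D)
E: 5  (via B)
F: 7  (via E)
Shortest route: D–B–E–F = 7.

7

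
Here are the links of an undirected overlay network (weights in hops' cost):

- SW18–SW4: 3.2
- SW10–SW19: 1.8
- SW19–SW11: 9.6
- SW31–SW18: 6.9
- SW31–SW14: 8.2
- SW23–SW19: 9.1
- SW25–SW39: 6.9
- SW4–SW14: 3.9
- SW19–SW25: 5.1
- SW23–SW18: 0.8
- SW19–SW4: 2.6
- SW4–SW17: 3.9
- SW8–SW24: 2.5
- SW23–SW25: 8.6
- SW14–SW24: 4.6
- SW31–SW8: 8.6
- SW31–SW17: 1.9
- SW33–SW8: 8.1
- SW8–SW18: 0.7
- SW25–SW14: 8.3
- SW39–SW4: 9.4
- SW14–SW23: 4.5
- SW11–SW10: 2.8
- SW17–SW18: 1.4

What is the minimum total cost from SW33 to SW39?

21.4 hops' cost

Shortest distances from SW33:
SW33: 0
SW8: 8.1  (via SW33)
SW18: 8.8  (via SW8)
SW23: 9.6  (via SW18)
SW17: 10.2  (via SW18)
SW24: 10.6  (via SW8)
SW4: 12  (via SW18)
SW31: 12.1  (via SW17)
SW14: 14.1  (via SW23)
SW19: 14.6  (via SW4)
SW10: 16.4  (via SW19)
SW25: 18.2  (via SW23)
SW11: 19.2  (via SW10)
SW39: 21.4  (via SW4)
Shortest route: SW33–SW8–SW18–SW4–SW39 = 21.4 hops' cost.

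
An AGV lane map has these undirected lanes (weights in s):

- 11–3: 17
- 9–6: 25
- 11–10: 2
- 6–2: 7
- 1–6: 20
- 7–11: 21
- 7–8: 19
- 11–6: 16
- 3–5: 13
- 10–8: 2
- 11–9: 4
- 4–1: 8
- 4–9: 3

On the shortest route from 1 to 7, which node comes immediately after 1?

4

Candidate routes:
1 → 4 → 9 → 11 → 7: 8+3+4+21 = 36
1 → 6 → 11 → 7: 20+16+21 = 57
1 → 6 → 11 → 10 → 8 → 7: 20+16+2+2+19 = 59
1 → 4 → 9 → 11 → 10 → 8 → 7: 8+3+4+2+2+19 = 38
Cheapest is 1 → 4 → 9 → 11 → 7 at 36 s.
So from 1 the first move is to 4.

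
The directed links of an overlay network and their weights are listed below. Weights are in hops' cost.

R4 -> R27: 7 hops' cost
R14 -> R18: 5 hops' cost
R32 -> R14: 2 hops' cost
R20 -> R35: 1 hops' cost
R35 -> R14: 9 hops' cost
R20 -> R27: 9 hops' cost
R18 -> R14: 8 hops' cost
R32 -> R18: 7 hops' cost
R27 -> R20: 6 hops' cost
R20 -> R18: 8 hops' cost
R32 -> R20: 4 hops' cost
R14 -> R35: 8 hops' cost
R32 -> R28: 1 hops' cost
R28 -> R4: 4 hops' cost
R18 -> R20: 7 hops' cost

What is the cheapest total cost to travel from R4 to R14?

Running Dijkstra from R4:
R4: 0
R27: 7  (via R4)
R20: 13  (via R27)
R35: 14  (via R20)
R18: 21  (via R20)
R14: 23  (via R35)
Shortest route: R4 → R27 → R20 → R35 → R14 = 23 hops' cost.

23 hops' cost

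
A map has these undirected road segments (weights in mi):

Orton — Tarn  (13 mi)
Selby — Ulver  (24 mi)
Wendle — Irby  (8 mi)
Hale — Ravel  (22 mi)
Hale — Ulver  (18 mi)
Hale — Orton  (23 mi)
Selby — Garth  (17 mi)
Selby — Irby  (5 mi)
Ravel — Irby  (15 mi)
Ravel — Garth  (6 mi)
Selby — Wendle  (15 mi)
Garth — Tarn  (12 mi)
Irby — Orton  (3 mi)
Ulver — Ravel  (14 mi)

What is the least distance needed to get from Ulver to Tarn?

32 mi

Settle nodes by increasing distance from Ulver:
Ulver: 0
Ravel: 14  (via Ulver)
Hale: 18  (via Ulver)
Garth: 20  (via Ravel)
Selby: 24  (via Ulver)
Irby: 29  (via Ravel)
Orton: 32  (via Irby)
Tarn: 32  (via Garth)
Shortest route: Ulver → Ravel → Garth → Tarn = 32 mi.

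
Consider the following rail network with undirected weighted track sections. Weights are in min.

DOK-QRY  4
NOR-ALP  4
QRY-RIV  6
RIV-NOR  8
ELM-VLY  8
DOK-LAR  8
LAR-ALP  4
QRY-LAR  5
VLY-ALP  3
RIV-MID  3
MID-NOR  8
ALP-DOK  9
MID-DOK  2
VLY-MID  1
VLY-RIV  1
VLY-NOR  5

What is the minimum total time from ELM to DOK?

11 min

Settle nodes by increasing distance from ELM:
ELM: 0
VLY: 8  (via ELM)
RIV: 9  (via VLY)
MID: 9  (via VLY)
ALP: 11  (via VLY)
DOK: 11  (via MID)
Shortest route: ELM → VLY → MID → DOK = 11 min.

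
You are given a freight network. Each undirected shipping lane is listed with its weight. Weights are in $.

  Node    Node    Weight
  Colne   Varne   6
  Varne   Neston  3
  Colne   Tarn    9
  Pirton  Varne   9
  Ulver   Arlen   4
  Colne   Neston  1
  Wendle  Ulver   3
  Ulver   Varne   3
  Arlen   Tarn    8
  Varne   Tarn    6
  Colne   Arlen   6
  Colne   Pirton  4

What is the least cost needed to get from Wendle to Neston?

Enumerating some paths:
Wendle - Ulver - Varne - Colne - Neston: 3+3+6+1 = 13
Wendle - Ulver - Varne - Neston: 3+3+3 = 9
Wendle - Ulver - Arlen - Colne - Neston: 3+4+6+1 = 14
The minimum is $9 via Wendle - Ulver - Varne - Neston.

$9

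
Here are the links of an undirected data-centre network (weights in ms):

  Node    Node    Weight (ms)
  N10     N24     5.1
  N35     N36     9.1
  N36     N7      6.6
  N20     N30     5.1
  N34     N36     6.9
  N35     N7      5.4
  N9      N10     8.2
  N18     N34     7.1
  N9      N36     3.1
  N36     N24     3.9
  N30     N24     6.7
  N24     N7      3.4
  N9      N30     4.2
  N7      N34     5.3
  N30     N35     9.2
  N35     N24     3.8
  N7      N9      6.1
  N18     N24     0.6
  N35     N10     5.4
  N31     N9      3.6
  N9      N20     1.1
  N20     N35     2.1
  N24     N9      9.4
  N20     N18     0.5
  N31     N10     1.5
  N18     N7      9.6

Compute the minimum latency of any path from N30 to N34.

Settle nodes by increasing distance from N30:
N30: 0
N9: 4.2  (via N30)
N20: 5.1  (via N30)
N18: 5.6  (via N20)
N24: 6.2  (via N18)
N35: 7.2  (via N20)
N36: 7.3  (via N9)
N31: 7.8  (via N9)
N10: 9.3  (via N31)
N7: 9.6  (via N24)
N34: 12.7  (via N18)
Shortest route: N30 → N20 → N18 → N34 = 12.7 ms.

12.7 ms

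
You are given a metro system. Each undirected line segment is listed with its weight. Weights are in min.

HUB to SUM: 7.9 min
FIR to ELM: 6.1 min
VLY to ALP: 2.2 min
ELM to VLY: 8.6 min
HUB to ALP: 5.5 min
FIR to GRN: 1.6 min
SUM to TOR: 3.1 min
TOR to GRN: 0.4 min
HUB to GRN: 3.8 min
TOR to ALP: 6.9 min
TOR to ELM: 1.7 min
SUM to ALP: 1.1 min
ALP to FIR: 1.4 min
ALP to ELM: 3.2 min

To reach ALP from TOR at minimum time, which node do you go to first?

Candidate routes:
TOR → GRN → FIR → ALP: 0.4+1.6+1.4 = 3.4
TOR → ELM → ALP: 1.7+3.2 = 4.9
TOR → SUM → ALP: 3.1+1.1 = 4.2
TOR → ALP: 6.9 = 6.9
Cheapest is TOR → GRN → FIR → ALP at 3.4 min.
So from TOR the first move is to GRN.

GRN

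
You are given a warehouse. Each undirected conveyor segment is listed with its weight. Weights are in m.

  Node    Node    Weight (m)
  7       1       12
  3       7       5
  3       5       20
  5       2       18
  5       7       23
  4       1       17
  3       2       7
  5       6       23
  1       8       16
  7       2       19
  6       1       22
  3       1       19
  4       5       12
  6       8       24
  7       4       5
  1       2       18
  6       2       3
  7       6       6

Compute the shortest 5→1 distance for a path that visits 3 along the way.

Shortest 5→3: 5–3 = 20
Shortest 3→1: 3–7–1 = 17
Total via 3: 20 + 17 = 37 m.

37 m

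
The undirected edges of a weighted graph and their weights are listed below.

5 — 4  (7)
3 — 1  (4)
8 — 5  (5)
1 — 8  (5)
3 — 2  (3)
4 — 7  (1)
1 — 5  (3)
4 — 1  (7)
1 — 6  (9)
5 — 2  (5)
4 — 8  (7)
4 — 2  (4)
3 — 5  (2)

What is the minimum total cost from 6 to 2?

Candidate routes:
6 → 1 → 3 → 2: 9+4+3 = 16
6 → 1 → 5 → 3 → 2: 9+3+2+3 = 17
Cheapest is 6 → 1 → 3 → 2 at 16.

16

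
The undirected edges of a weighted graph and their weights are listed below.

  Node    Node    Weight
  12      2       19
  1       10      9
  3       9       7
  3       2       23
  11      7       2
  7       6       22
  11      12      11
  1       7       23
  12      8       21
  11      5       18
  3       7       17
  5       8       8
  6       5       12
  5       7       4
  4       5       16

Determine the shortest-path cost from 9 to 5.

Enumerating some paths:
9 - 3 - 7 - 11 - 5: 7+17+2+18 = 44
9 - 3 - 7 - 6 - 5: 7+17+22+12 = 58
9 - 3 - 7 - 5: 7+17+4 = 28
The minimum is 28 via 9 - 3 - 7 - 5.

28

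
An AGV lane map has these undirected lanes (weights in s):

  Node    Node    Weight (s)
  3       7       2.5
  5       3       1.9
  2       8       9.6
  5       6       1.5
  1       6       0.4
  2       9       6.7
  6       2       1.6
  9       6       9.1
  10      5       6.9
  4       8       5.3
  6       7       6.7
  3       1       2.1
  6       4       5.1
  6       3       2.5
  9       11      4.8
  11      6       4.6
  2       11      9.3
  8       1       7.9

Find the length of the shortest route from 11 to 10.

13 s

Settle nodes by increasing distance from 11:
11: 0
6: 4.6  (via 11)
9: 4.8  (via 11)
1: 5  (via 6)
5: 6.1  (via 6)
2: 6.2  (via 6)
3: 7.1  (via 6)
7: 9.6  (via 3)
4: 9.7  (via 6)
8: 12.9  (via 1)
10: 13  (via 5)
Shortest route: 11–6–5–10 = 13 s.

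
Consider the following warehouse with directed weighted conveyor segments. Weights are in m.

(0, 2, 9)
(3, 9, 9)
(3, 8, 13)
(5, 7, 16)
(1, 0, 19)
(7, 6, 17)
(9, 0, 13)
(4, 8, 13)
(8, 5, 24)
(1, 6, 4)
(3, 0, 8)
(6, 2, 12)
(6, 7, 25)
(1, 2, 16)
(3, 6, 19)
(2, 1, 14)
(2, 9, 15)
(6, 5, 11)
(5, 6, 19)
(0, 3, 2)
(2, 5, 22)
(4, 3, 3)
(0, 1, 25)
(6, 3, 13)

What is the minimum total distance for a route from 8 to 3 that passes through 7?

70 m

Shortest 8→7: 8 → 5 → 7 = 40
Shortest 7→3: 7 → 6 → 3 = 30
Total via 7: 40 + 30 = 70 m.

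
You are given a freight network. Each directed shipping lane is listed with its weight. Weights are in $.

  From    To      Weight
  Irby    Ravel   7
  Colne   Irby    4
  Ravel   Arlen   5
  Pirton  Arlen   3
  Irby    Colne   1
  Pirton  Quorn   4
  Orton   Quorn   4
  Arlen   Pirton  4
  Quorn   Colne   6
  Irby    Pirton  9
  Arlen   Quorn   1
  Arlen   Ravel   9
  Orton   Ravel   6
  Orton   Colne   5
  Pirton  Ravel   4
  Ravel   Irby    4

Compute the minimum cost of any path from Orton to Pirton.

Compare a few routes:
Orton–Ravel–Irby–Pirton: 6+4+9 = 19
Orton–Colne–Irby–Pirton: 5+4+9 = 18
Orton–Ravel–Arlen–Pirton: 6+5+4 = 15
The minimum is $15 via Orton–Ravel–Arlen–Pirton.

$15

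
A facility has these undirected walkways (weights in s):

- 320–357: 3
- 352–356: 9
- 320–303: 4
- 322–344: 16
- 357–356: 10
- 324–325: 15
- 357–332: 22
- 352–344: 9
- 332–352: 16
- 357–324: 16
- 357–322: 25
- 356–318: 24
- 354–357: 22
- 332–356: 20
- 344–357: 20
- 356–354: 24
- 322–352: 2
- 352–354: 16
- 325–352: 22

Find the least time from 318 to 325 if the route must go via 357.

Best 318 to 357: 318 → 356 → 357 costing 34
Best 357 to 325: 357 → 324 → 325 costing 31
Total via 357: 34 + 31 = 65 s.

65 s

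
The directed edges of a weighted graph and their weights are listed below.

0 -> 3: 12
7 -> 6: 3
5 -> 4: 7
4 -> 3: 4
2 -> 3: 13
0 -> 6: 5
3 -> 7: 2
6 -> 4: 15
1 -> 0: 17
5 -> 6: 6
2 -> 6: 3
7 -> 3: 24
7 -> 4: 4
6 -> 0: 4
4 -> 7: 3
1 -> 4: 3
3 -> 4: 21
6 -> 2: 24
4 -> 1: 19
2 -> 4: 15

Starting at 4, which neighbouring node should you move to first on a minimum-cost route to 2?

Compare a few routes:
4 - 3 - 7 - 6 - 2: 4+2+3+24 = 33
4 - 7 - 6 - 2: 3+3+24 = 30
The minimum is 30 via 4 - 7 - 6 - 2.
So from 4 the first move is to 7.

7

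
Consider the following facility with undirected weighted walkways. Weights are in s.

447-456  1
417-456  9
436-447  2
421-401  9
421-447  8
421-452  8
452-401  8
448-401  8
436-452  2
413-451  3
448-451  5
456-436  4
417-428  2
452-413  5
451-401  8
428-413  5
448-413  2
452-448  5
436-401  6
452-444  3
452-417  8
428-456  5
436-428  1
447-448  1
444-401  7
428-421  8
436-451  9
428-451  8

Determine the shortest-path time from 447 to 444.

Settle nodes by increasing distance from 447:
447: 0
456: 1  (via 447)
448: 1  (via 447)
436: 2  (via 447)
428: 3  (via 436)
413: 3  (via 448)
452: 4  (via 436)
417: 5  (via 428)
451: 6  (via 448)
444: 7  (via 452)
Shortest route: 447 → 436 → 452 → 444 = 7 s.

7 s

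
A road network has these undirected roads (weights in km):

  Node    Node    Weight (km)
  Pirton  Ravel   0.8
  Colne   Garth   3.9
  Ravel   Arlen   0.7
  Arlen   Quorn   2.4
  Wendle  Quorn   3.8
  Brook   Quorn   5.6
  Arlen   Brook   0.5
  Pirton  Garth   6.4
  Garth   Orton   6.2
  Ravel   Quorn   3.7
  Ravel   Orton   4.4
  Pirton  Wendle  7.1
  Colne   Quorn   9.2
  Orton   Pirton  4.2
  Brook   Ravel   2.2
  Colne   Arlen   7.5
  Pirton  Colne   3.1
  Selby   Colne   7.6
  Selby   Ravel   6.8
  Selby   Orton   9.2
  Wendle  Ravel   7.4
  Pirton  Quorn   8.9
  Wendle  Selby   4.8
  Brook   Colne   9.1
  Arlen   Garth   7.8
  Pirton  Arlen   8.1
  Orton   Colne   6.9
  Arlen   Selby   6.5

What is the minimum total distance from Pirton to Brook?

2 km

Settle nodes by increasing distance from Pirton:
Pirton: 0
Ravel: 0.8  (via Pirton)
Arlen: 1.5  (via Ravel)
Brook: 2  (via Arlen)
Shortest route: Pirton → Ravel → Arlen → Brook = 2 km.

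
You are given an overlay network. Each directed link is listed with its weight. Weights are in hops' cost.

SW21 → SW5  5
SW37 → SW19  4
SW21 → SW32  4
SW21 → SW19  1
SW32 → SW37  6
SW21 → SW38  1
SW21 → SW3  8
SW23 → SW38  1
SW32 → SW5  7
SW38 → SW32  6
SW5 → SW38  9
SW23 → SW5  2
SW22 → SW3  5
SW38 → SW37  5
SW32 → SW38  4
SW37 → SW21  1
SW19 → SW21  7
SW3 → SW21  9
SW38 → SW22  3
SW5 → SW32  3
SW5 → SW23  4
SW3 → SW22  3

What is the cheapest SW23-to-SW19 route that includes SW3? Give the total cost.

19 hops' cost

Shortest SW23→SW3: SW23 → SW38 → SW22 → SW3 = 9
Best SW3 to SW19: SW3 → SW21 → SW19 costing 10
Total via SW3: 9 + 10 = 19 hops' cost.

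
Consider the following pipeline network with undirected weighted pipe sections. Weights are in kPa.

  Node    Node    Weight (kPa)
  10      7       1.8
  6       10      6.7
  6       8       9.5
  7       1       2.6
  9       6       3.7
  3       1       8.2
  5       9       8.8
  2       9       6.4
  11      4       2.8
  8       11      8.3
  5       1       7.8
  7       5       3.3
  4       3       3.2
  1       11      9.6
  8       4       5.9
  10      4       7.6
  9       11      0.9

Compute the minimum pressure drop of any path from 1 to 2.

Enumerating some paths:
1 → 7 → 5 → 9 → 2: 2.6+3.3+8.8+6.4 = 21.1
1 → 11 → 9 → 2: 9.6+0.9+6.4 = 16.9
The minimum is 16.9 kPa via 1 → 11 → 9 → 2.

16.9 kPa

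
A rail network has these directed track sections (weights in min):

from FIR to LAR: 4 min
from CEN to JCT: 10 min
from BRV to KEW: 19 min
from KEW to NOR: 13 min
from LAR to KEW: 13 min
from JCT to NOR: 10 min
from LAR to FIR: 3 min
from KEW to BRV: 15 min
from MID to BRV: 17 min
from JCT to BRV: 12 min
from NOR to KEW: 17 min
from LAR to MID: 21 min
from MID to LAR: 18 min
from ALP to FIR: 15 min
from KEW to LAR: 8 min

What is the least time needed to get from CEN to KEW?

37 min

Candidate routes:
CEN–JCT–NOR–KEW: 10+10+17 = 37
CEN–JCT–BRV–KEW: 10+12+19 = 41
Cheapest is CEN–JCT–NOR–KEW at 37 min.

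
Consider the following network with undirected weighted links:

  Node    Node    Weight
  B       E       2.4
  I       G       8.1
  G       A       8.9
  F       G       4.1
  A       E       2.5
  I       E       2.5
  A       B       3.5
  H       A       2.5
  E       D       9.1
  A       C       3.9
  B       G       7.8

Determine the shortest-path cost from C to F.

16.9

Settle nodes by increasing distance from C:
C: 0
A: 3.9  (via C)
E: 6.4  (via A)
H: 6.4  (via A)
B: 7.4  (via A)
I: 8.9  (via E)
G: 12.8  (via A)
D: 15.5  (via E)
F: 16.9  (via G)
Shortest route: C → A → G → F = 16.9.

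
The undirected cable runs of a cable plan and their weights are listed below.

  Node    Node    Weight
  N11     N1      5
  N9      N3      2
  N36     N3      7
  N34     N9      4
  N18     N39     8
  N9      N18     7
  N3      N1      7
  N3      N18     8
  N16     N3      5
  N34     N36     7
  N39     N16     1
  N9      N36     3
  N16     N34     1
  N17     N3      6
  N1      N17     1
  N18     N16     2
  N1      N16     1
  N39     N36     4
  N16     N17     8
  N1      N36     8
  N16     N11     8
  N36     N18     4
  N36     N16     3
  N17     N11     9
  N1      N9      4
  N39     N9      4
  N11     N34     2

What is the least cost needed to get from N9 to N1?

Running Dijkstra from N9:
N9: 0
N3: 2  (via N9)
N36: 3  (via N9)
N34: 4  (via N9)
N39: 4  (via N9)
N1: 4  (via N9)
Shortest route: N9–N1 = 4.

4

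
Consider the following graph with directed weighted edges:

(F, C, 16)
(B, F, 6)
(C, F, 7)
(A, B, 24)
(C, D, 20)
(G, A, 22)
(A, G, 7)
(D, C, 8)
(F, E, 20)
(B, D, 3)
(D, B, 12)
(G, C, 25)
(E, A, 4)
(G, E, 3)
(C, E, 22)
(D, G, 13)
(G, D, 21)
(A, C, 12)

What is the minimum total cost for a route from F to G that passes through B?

Shortest F→B: F–E–A–B = 48
Best B to G: B–D–G costing 16
Total via B: 48 + 16 = 64.

64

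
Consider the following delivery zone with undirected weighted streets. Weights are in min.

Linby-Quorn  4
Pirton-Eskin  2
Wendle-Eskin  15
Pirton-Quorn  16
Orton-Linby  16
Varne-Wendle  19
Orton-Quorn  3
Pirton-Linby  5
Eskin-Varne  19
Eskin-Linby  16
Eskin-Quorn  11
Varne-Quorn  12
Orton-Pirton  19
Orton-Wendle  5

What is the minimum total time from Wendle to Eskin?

15 min

Enumerating some paths:
Wendle - Orton - Quorn - Eskin: 5+3+11 = 19
Wendle - Orton - Quorn - Linby - Pirton - Eskin: 5+3+4+5+2 = 19
Wendle - Eskin: 15 = 15
The minimum is 15 min via Wendle - Eskin.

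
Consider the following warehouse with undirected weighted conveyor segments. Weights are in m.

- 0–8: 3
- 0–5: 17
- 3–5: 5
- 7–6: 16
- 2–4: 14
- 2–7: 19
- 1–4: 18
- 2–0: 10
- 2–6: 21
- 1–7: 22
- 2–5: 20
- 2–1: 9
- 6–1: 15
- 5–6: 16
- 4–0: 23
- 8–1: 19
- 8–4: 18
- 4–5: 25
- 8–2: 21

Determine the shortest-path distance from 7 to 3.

37 m

Shortest distances from 7:
7: 0
6: 16  (via 7)
2: 19  (via 7)
1: 22  (via 7)
0: 29  (via 2)
5: 32  (via 6)
8: 32  (via 0)
4: 33  (via 2)
3: 37  (via 5)
Shortest route: 7 → 6 → 5 → 3 = 37 m.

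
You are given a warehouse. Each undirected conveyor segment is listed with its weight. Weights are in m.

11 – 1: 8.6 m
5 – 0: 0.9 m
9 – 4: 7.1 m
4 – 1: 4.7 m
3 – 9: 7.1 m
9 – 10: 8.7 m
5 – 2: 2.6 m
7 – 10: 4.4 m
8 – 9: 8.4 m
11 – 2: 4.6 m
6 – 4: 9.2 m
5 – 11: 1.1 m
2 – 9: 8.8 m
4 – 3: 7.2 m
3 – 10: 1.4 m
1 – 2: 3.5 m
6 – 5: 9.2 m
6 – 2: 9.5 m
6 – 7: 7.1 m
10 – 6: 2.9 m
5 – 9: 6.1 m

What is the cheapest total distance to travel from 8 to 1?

20.2 m

Shortest distances from 8:
8: 0
9: 8.4  (via 8)
5: 14.5  (via 9)
0: 15.4  (via 5)
3: 15.5  (via 9)
4: 15.5  (via 9)
11: 15.6  (via 5)
10: 16.9  (via 3)
2: 17.1  (via 5)
6: 19.8  (via 10)
1: 20.2  (via 4)
Shortest route: 8–9–4–1 = 20.2 m.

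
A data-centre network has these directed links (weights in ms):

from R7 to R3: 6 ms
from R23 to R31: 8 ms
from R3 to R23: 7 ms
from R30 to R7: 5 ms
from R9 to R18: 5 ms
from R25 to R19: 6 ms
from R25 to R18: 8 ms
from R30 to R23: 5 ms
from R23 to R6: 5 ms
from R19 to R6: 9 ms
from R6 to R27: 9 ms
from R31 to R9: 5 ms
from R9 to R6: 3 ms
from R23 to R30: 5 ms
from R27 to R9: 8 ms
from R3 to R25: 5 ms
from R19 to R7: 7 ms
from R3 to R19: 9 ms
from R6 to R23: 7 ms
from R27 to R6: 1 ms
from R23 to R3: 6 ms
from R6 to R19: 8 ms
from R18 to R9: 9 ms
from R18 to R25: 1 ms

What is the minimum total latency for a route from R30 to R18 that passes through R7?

Shortest R30→R7: R30–R7 = 5
Best R7 to R18: R7–R3–R25–R18 costing 19
Total via R7: 5 + 19 = 24 ms.

24 ms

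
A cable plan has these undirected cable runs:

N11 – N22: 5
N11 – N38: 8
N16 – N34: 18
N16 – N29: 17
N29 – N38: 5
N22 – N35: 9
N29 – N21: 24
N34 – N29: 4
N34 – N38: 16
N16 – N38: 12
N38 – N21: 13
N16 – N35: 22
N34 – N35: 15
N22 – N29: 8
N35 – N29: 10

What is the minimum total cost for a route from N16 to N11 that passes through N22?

30

Best N16 to N22: N16–N29–N22 costing 25
Best N22 to N11: N22–N11 costing 5
Total via N22: 25 + 5 = 30.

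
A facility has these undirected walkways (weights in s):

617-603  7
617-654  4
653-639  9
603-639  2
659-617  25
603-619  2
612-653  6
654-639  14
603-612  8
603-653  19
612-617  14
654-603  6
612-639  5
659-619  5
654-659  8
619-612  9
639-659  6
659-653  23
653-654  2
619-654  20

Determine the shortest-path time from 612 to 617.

Shortest distances from 612:
612: 0
639: 5  (via 612)
653: 6  (via 612)
603: 7  (via 639)
654: 8  (via 653)
619: 9  (via 612)
659: 11  (via 639)
617: 12  (via 654)
Shortest route: 612 → 653 → 654 → 617 = 12 s.

12 s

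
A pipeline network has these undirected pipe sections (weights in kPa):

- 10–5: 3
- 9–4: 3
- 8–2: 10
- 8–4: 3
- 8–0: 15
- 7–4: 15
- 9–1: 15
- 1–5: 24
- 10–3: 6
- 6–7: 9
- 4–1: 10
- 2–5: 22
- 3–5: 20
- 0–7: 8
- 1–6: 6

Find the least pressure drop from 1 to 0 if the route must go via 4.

28 kPa

Shortest 1→4: 1 → 4 = 10
Shortest 4→0: 4 → 8 → 0 = 18
Total via 4: 10 + 18 = 28 kPa.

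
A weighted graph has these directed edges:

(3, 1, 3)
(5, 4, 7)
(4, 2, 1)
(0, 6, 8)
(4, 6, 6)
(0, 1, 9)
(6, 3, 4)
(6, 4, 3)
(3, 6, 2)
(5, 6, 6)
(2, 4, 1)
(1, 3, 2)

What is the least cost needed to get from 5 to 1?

13

Settle nodes by increasing distance from 5:
5: 0
6: 6  (via 5)
4: 7  (via 5)
2: 8  (via 4)
3: 10  (via 6)
1: 13  (via 3)
Shortest route: 5 → 6 → 3 → 1 = 13.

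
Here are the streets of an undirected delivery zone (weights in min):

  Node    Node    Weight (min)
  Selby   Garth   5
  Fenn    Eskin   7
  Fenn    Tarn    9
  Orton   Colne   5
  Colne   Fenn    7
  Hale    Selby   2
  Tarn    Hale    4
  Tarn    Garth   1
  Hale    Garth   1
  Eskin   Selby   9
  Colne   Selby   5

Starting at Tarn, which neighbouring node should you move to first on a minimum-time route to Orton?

Garth

Compare a few routes:
Tarn → Hale → Selby → Colne → Orton: 4+2+5+5 = 16
Tarn → Garth → Selby → Colne → Orton: 1+5+5+5 = 16
Tarn → Garth → Hale → Selby → Colne → Orton: 1+1+2+5+5 = 14
The minimum is 14 min via Tarn → Garth → Hale → Selby → Colne → Orton.
So from Tarn the first move is to Garth.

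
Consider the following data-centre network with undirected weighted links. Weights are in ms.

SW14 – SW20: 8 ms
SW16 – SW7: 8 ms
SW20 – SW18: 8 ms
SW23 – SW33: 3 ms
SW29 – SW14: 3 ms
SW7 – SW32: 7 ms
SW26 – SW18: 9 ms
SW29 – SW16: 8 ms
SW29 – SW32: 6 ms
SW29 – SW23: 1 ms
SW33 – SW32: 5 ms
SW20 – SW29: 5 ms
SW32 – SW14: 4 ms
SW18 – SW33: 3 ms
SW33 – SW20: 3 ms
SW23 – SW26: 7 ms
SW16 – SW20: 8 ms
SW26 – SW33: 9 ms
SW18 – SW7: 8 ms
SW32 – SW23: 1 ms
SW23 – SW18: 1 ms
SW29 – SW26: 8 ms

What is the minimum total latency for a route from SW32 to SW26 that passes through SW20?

19 ms

Best SW32 to SW20: SW32–SW23–SW29–SW20 costing 7
Shortest SW20→SW26: SW20–SW33–SW26 = 12
Total via SW20: 7 + 12 = 19 ms.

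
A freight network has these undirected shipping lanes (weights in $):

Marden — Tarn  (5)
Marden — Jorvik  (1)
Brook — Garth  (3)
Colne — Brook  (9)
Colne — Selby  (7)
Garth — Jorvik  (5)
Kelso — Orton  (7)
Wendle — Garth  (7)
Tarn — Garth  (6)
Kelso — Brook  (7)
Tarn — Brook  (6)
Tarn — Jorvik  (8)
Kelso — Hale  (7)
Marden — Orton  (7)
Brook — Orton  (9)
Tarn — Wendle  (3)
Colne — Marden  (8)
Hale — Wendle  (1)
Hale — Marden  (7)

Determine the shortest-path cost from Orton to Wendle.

$15

Running Dijkstra from Orton:
Orton: 0
Marden: 7  (via Orton)
Kelso: 7  (via Orton)
Jorvik: 8  (via Marden)
Brook: 9  (via Orton)
Tarn: 12  (via Marden)
Garth: 12  (via Brook)
Hale: 14  (via Marden)
Wendle: 15  (via Tarn)
Shortest route: Orton → Marden → Tarn → Wendle = $15.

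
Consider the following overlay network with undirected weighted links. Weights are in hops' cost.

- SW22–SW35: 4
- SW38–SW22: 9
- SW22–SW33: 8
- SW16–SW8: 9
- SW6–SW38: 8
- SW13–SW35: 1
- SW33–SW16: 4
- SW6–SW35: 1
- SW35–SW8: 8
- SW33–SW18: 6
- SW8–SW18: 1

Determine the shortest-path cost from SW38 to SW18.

Compare a few routes:
SW38 - SW22 - SW33 - SW18: 9+8+6 = 23
SW38 - SW6 - SW35 - SW8 - SW18: 8+1+8+1 = 18
SW38 - SW6 - SW35 - SW22 - SW33 - SW18: 8+1+4+8+6 = 27
SW38 - SW22 - SW35 - SW8 - SW18: 9+4+8+1 = 22
Cheapest is SW38 - SW6 - SW35 - SW8 - SW18 at 18 hops' cost.

18 hops' cost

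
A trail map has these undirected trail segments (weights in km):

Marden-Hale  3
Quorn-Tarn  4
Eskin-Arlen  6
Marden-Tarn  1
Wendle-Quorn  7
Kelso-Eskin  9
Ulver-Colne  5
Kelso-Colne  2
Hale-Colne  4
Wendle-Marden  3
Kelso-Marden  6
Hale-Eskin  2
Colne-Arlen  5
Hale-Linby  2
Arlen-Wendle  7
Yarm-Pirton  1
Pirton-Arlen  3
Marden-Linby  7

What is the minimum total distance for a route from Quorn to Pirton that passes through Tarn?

18 km

Shortest Quorn→Tarn: Quorn → Tarn = 4
Best Tarn to Pirton: Tarn → Marden → Wendle → Arlen → Pirton costing 14
Total via Tarn: 4 + 14 = 18 km.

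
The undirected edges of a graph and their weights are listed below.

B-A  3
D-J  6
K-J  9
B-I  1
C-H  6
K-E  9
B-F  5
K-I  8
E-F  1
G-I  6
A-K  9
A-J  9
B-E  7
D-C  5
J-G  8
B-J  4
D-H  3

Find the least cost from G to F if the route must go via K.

24

Best G to K: G → I → K costing 14
Best K to F: K → E → F costing 10
Total via K: 14 + 10 = 24.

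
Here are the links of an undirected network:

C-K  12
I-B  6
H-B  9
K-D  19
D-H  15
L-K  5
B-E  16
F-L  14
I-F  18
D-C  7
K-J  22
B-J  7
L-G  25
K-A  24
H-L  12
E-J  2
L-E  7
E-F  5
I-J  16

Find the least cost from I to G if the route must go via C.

79

Best I to C: I–B–H–D–C costing 37
Shortest C→G: C–K–L–G = 42
Total via C: 37 + 42 = 79.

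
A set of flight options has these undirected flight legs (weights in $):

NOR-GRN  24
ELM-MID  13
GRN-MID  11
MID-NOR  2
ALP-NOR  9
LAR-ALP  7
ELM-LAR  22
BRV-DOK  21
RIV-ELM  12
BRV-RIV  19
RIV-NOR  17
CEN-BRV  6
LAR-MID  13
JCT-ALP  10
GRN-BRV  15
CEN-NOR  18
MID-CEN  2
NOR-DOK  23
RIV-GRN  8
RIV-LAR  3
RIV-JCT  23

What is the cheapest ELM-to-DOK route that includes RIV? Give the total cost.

$52

Best ELM to RIV: ELM–RIV costing 12
Best RIV to DOK: RIV–NOR–DOK costing 40
Total via RIV: 12 + 40 = $52.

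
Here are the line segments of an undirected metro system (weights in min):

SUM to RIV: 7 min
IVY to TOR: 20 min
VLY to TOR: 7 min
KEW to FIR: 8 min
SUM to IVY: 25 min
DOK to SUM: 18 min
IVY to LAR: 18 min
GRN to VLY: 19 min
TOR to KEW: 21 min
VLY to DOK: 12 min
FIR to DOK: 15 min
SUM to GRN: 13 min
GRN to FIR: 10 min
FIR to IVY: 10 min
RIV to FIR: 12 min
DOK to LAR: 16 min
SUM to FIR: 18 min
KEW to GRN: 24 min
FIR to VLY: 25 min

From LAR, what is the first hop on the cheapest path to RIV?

Enumerating some paths:
LAR → DOK → SUM → RIV: 16+18+7 = 41
LAR → IVY → FIR → RIV: 18+10+12 = 40
The minimum is 40 min via LAR → IVY → FIR → RIV.
So from LAR the first move is to IVY.

IVY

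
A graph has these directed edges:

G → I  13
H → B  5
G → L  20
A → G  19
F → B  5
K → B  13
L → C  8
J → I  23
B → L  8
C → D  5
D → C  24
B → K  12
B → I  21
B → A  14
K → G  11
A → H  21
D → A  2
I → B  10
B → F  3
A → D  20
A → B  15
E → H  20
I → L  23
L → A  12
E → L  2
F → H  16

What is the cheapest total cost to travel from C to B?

22

Compare a few routes:
C–D–A–G–I–B: 5+2+19+13+10 = 49
C–D–A–B: 5+2+15 = 22
C–D–A–H–B: 5+2+21+5 = 33
The minimum is 22 via C–D–A–B.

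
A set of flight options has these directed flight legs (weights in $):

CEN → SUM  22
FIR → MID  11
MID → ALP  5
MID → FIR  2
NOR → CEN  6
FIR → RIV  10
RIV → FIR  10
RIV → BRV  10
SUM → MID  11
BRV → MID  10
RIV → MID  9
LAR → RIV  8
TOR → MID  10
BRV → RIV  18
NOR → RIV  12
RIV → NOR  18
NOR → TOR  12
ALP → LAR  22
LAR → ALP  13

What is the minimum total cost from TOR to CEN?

$46

Enumerating some paths:
TOR → MID → FIR → RIV → NOR → CEN: 10+2+10+18+6 = 46
TOR → MID → ALP → LAR → RIV → NOR → CEN: 10+5+22+8+18+6 = 69
Cheapest is TOR → MID → FIR → RIV → NOR → CEN at $46.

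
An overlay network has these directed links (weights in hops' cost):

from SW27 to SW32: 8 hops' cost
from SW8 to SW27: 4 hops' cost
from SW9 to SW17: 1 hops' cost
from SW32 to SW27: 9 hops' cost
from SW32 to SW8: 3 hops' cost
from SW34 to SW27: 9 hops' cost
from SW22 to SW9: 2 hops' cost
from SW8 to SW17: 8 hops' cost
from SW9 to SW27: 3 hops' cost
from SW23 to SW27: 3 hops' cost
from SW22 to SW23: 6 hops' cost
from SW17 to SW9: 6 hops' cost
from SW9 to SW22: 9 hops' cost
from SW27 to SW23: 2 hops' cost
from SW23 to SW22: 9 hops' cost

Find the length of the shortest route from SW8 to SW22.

15 hops' cost

Settle nodes by increasing distance from SW8:
SW8: 0
SW27: 4  (via SW8)
SW23: 6  (via SW27)
SW17: 8  (via SW8)
SW32: 12  (via SW27)
SW9: 14  (via SW17)
SW22: 15  (via SW23)
Shortest route: SW8 → SW27 → SW23 → SW22 = 15 hops' cost.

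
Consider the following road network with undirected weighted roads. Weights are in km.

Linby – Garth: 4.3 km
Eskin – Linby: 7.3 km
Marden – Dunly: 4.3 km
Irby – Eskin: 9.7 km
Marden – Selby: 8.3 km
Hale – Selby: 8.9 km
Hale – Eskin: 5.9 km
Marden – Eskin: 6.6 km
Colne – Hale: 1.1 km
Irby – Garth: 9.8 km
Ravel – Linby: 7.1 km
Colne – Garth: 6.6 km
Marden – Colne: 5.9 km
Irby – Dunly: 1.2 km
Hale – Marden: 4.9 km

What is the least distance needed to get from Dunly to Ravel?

Settle nodes by increasing distance from Dunly:
Dunly: 0
Irby: 1.2  (via Dunly)
Marden: 4.3  (via Dunly)
Hale: 9.2  (via Marden)
Colne: 10.2  (via Marden)
Eskin: 10.9  (via Irby)
Garth: 11  (via Irby)
Selby: 12.6  (via Marden)
Linby: 15.3  (via Garth)
Ravel: 22.4  (via Linby)
Shortest route: Dunly → Irby → Garth → Linby → Ravel = 22.4 km.

22.4 km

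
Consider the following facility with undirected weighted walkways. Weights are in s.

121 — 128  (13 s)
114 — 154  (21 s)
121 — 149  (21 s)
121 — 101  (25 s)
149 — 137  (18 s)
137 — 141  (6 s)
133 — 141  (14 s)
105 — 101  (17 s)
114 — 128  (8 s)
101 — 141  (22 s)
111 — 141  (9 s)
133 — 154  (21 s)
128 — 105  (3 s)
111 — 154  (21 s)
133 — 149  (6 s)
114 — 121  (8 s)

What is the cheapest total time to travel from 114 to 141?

49 s

Enumerating some paths:
114 → 128 → 105 → 101 → 141: 8+3+17+22 = 50
114 → 121 → 149 → 137 → 141: 8+21+18+6 = 53
114 → 121 → 149 → 133 → 141: 8+21+6+14 = 49
114 → 154 → 111 → 141: 21+21+9 = 51
The minimum is 49 s via 114 → 121 → 149 → 133 → 141.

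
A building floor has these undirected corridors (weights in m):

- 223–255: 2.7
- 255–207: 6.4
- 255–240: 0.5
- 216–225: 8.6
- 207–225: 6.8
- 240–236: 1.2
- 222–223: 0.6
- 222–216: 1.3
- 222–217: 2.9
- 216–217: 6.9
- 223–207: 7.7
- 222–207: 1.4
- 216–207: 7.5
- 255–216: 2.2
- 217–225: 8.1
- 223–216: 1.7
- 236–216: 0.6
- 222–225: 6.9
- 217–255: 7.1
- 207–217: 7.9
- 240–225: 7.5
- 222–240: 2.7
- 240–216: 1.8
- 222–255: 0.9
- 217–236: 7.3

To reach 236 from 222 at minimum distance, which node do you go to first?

216

Compare a few routes:
222 - 216 - 236: 1.3+0.6 = 1.9
222 - 255 - 240 - 236: 0.9+0.5+1.2 = 2.6
The minimum is 1.9 m via 222 - 216 - 236.
So from 222 the first move is to 216.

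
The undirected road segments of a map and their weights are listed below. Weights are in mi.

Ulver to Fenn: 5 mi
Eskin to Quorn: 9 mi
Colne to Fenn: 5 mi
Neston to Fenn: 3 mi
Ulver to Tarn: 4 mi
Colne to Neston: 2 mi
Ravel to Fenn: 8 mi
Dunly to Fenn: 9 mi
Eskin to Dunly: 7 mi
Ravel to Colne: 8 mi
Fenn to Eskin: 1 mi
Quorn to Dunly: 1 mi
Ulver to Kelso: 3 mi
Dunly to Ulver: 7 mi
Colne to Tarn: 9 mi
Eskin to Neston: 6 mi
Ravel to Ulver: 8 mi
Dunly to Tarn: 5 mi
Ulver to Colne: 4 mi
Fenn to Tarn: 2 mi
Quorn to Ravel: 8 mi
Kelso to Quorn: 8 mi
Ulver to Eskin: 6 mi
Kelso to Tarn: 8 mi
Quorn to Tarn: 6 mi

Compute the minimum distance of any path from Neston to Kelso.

9 mi

Compare a few routes:
Neston → Colne → Ulver → Kelso: 2+4+3 = 9
Neston → Fenn → Ulver → Kelso: 3+5+3 = 11
The minimum is 9 mi via Neston → Colne → Ulver → Kelso.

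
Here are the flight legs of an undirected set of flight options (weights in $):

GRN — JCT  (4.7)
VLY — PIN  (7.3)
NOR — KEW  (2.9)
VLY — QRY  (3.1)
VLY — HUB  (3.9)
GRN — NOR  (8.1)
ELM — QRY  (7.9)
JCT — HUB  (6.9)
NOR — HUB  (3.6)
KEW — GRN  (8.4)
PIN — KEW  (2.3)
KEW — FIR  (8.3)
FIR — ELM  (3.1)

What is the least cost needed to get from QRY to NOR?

Settle nodes by increasing distance from QRY:
QRY: 0
VLY: 3.1  (via QRY)
HUB: 7  (via VLY)
ELM: 7.9  (via QRY)
PIN: 10.4  (via VLY)
NOR: 10.6  (via HUB)
Shortest route: QRY–VLY–HUB–NOR = $10.6.

$10.6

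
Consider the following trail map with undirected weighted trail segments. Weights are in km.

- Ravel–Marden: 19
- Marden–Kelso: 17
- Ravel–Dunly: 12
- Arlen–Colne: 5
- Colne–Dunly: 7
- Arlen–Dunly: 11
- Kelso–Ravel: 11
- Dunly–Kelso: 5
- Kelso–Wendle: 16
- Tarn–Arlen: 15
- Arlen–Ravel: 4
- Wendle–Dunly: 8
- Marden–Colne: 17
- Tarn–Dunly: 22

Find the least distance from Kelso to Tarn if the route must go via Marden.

54 km

Best Kelso to Marden: Kelso → Marden costing 17
Best Marden to Tarn: Marden → Colne → Arlen → Tarn costing 37
Total via Marden: 17 + 37 = 54 km.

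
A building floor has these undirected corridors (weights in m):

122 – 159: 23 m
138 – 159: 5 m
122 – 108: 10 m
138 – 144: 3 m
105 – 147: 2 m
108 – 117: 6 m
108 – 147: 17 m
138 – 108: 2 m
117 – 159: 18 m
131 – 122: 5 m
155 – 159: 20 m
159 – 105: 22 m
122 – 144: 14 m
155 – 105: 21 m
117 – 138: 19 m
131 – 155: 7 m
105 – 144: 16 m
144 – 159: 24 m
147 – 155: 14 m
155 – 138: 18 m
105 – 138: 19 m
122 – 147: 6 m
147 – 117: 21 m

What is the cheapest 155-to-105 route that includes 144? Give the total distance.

37 m

Shortest 155→144: 155 → 138 → 144 = 21
Shortest 144→105: 144 → 105 = 16
Total via 144: 21 + 16 = 37 m.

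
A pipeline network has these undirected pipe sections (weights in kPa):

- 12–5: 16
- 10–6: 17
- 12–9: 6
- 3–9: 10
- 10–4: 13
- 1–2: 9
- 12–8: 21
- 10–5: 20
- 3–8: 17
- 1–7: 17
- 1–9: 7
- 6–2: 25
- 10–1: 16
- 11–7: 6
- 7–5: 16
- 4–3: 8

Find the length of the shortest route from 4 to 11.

Candidate routes:
4 - 3 - 9 - 1 - 7 - 11: 8+10+7+17+6 = 48
4 - 10 - 5 - 7 - 11: 13+20+16+6 = 55
4 - 10 - 1 - 7 - 11: 13+16+17+6 = 52
Cheapest is 4 - 3 - 9 - 1 - 7 - 11 at 48 kPa.

48 kPa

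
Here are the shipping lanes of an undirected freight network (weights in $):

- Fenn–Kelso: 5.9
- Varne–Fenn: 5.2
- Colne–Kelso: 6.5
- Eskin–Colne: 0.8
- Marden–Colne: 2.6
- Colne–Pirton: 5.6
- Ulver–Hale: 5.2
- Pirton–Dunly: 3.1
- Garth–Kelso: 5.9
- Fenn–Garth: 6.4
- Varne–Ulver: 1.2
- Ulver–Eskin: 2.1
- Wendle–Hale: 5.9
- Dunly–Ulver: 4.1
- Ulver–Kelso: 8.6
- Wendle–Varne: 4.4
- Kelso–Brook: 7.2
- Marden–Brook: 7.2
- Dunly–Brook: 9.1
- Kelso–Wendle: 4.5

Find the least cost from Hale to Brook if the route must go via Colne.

$17.9

Best Hale to Colne: Hale–Ulver–Eskin–Colne costing 8.1
Shortest Colne→Brook: Colne–Marden–Brook = 9.8
Total via Colne: 8.1 + 9.8 = $17.9.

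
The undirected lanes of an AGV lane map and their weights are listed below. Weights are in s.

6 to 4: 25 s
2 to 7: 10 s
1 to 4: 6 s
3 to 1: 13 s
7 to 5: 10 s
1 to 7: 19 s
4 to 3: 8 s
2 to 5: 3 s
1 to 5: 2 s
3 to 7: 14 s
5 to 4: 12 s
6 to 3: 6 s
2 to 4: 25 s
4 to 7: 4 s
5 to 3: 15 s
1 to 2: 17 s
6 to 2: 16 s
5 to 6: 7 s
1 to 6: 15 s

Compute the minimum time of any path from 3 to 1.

13 s

Settle nodes by increasing distance from 3:
3: 0
6: 6  (via 3)
4: 8  (via 3)
7: 12  (via 4)
1: 13  (via 3)
Shortest route: 3 → 1 = 13 s.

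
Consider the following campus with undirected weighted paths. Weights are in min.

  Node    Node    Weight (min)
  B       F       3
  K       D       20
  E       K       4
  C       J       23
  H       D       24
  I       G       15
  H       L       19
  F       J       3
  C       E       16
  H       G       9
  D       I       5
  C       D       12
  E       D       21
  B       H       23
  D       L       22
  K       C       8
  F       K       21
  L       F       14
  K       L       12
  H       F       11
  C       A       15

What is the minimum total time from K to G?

40 min

Shortest distances from K:
K: 0
E: 4  (via K)
C: 8  (via K)
L: 12  (via K)
D: 20  (via K)
F: 21  (via K)
A: 23  (via C)
B: 24  (via F)
J: 24  (via F)
I: 25  (via D)
H: 31  (via L)
G: 40  (via I)
Shortest route: K → D → I → G = 40 min.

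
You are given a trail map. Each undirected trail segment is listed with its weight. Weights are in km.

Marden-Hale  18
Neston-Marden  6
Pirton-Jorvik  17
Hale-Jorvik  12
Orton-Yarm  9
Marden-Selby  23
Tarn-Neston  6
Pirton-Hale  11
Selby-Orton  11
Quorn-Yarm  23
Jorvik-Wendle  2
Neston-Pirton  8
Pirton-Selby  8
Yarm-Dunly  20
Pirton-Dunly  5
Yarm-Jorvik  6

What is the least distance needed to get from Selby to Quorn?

Shortest distances from Selby:
Selby: 0
Pirton: 8  (via Selby)
Orton: 11  (via Selby)
Dunly: 13  (via Pirton)
Neston: 16  (via Pirton)
Hale: 19  (via Pirton)
Yarm: 20  (via Orton)
Tarn: 22  (via Neston)
Marden: 22  (via Neston)
Jorvik: 25  (via Pirton)
Wendle: 27  (via Jorvik)
Quorn: 43  (via Yarm)
Shortest route: Selby–Orton–Yarm–Quorn = 43 km.

43 km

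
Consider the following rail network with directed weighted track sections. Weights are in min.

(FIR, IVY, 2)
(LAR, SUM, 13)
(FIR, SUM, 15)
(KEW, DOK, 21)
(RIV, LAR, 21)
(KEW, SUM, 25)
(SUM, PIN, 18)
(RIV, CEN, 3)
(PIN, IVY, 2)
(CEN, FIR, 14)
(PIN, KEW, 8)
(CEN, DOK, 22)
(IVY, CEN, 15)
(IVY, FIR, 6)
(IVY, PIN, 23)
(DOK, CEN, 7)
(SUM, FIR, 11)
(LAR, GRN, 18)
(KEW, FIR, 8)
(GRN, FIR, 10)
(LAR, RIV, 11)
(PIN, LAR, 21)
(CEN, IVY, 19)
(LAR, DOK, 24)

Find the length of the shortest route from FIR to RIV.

Running Dijkstra from FIR:
FIR: 0
IVY: 2  (via FIR)
SUM: 15  (via FIR)
CEN: 17  (via IVY)
PIN: 25  (via IVY)
KEW: 33  (via PIN)
DOK: 39  (via CEN)
LAR: 46  (via PIN)
RIV: 57  (via LAR)
Shortest route: FIR–IVY–PIN–LAR–RIV = 57 min.

57 min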